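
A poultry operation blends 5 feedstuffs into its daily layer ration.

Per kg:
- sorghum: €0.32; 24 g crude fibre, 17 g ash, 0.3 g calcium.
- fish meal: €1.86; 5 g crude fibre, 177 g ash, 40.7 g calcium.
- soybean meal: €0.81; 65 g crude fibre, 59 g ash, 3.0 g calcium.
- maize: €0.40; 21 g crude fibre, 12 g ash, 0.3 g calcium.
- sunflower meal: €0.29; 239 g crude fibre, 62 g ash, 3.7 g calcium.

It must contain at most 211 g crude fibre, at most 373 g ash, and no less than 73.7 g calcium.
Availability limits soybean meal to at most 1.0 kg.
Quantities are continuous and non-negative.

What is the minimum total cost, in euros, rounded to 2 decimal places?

Treat it as an LP. Let x1 = kg of sorghum, x2 = kg of fish meal, x3 = kg of soybean meal, x4 = kg of maize, x5 = kg of sunflower meal.
Minimize 0.32x1 + 1.86x2 + 0.81x3 + 0.4x4 + 0.29x5 subject to:
  24x1 + 5x2 + 65x3 + 21x4 + 239x5 ≤ 211   (crude fibre)
  17x1 + 177x2 + 59x3 + 12x4 + 62x5 ≤ 373   (ash)
  0.3x1 + 40.7x2 + 3x3 + 0.3x4 + 3.7x5 ≥ 73.7   (calcium)
  x3 ≤ 1
  x1, x2, x3, x4, x5 ≥ 0.
At the optimum only fish meal is positive (sorghum, soybean meal, maize, sunflower meal = 0). The calcium requirement is met with equality.
That vertex is x2 = 1.811.
Total cost: 1.86·1.811 = 3.3685.

€3.37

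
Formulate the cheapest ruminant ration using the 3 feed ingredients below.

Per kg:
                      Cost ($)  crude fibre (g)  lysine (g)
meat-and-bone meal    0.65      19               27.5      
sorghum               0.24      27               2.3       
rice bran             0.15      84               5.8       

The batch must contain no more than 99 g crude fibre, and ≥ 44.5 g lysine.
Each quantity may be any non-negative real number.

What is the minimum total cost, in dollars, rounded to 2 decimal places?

Let x1 = kg of meat-and-bone meal, x2 = kg of sorghum, x3 = kg of rice bran.
Minimise 0.65x1 + 0.24x2 + 0.15x3 with:
  19x1 + 27x2 + 84x3 ≤ 99   (crude fibre)
  27.5x1 + 2.3x2 + 5.8x3 ≥ 44.5   (lysine)
  x1, x2, x3 ≥ 0.
The cheapest feasible vertex uses only meat-and-bone meal; sorghum, rice bran are not used. The lysine requirement is met with equality.
Solving gives x1 = 1.618.
Total cost: 0.65·1.618 = 1.0517.

$1.05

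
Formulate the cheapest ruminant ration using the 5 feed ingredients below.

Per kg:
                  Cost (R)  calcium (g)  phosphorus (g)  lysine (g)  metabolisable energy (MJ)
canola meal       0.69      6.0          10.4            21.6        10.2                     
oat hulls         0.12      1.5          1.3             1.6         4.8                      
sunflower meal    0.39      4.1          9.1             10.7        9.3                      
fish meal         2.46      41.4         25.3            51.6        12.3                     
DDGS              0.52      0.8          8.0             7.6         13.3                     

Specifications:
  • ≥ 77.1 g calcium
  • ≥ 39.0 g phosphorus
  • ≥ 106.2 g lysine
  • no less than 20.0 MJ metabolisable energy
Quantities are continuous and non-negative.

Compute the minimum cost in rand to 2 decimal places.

Let x1 = kg of canola meal, x2 = kg of oat hulls, x3 = kg of sunflower meal, x4 = kg of fish meal, x5 = kg of DDGS.
min 0.69x1 + 0.12x2 + 0.39x3 + 2.46x4 + 0.52x5 s.t.:
  6x1 + 1.5x2 + 4.1x3 + 41.4x4 + 0.8x5 ≥ 77.1   (calcium)
  10.4x1 + 1.3x2 + 9.1x3 + 25.3x4 + 8x5 ≥ 39   (phosphorus)
  21.6x1 + 1.6x2 + 10.7x3 + 51.6x4 + 7.6x5 ≥ 106.2   (lysine)
  10.2x1 + 4.8x2 + 9.3x3 + 12.3x4 + 13.3x5 ≥ 20   (metabolisable energy)
  x1, x2, x3, x4, x5 ≥ 0.
The minimum-cost mix takes nothing from oat hulls, sunflower meal, DDGS — only canola meal, fish meal. Binding constraints: calcium and lysine.
So canola meal = 0.7155 kg, fish meal = 1.759 kg.
Hence cost = 0.69·0.7155 + 2.46·1.759 = R4.8208.

R4.82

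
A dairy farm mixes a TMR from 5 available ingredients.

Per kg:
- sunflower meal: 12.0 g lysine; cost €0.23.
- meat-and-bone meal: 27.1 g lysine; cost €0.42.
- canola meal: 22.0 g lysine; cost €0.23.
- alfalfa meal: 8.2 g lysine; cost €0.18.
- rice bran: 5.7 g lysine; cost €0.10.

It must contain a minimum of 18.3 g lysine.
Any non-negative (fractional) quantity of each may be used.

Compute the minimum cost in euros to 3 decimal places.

Treat it as an LP. Let x1 = kg of sunflower meal, x2 = kg of meat-and-bone meal, x3 = kg of canola meal, x4 = kg of alfalfa meal, x5 = kg of rice bran.
Minimize 0.23x1 + 0.42x2 + 0.23x3 + 0.18x4 + 0.1x5 s.t.:
  12x1 + 27.1x2 + 22x3 + 8.2x4 + 5.7x5 ≥ 18.3   (lysine)
  x1, x2, x3, x4, x5 ≥ 0.
The minimum-cost mix takes nothing from sunflower meal, meat-and-bone meal, alfalfa meal, rice bran — only canola meal. Binding constraint: lysine.
Solving gives x3 = 0.8318.
Cost = 0.23·0.8318 = 0.19131.

€0.191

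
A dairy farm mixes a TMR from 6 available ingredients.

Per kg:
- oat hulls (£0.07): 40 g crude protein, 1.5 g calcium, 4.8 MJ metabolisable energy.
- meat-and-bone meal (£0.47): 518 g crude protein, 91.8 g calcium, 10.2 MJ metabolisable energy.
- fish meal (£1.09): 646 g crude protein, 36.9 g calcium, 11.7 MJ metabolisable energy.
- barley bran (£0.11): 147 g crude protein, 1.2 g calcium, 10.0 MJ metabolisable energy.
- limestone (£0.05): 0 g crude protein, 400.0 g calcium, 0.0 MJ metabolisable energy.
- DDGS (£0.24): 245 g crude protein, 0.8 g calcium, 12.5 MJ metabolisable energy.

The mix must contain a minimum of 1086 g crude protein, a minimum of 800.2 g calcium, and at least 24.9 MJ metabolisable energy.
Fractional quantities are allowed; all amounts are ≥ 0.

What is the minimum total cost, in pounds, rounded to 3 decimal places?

£0.912

Treat it as an LP. Let x1 = kg of oat hulls, x2 = kg of meat-and-bone meal, x3 = kg of fish meal, x4 = kg of barley bran, x5 = kg of limestone, x6 = kg of DDGS.
Minimize 0.07x1 + 0.47x2 + 1.09x3 + 0.11x4 + 0.05x5 + 0.24x6 subject to:
  40x1 + 518x2 + 646x3 + 147x4 + 245x6 ≥ 1086   (crude protein)
  1.5x1 + 91.8x2 + 36.9x3 + 1.2x4 + 400x5 + 0.8x6 ≥ 800.2   (calcium)
  4.8x1 + 10.2x2 + 11.7x3 + 10x4 + 12.5x6 ≥ 24.9   (metabolisable energy)
  x1, x2, x3, x4, x5, x6 ≥ 0.
At the optimum only barley bran, limestone are positive (oat hulls, meat-and-bone meal, fish meal, DDGS = 0). There the crude protein and calcium constraints are tight.
Optimal quantities: barley bran = 7.388 kg, limestone = 1.978 kg.
Hence cost = 0.11·7.388 + 0.05·1.978 = £0.91158.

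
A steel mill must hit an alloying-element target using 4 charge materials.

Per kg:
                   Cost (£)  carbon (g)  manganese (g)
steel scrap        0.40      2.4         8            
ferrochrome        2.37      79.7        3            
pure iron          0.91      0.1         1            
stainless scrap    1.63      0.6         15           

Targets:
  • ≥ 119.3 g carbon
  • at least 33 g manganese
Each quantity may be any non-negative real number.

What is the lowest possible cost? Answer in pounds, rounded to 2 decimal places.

This is a linear program. Let x1 = kg of steel scrap, x2 = kg of ferrochrome, x3 = kg of pure iron, x4 = kg of stainless scrap.
Minimize 0.4x1 + 2.37x2 + 0.91x3 + 1.63x4 subject to:
  2.4x1 + 79.7x2 + 0.1x3 + 0.6x4 ≥ 119.3   (carbon)
  8x1 + 3x2 + 1x3 + 15x4 ≥ 33   (manganese)
  x1, x2, x3, x4 ≥ 0.
The cheapest feasible vertex uses only steel scrap, ferrochrome; pure iron, stainless scrap are not used. The carbon and manganese requirements are met with equality.
So steel scrap = 3.604 kg, ferrochrome = 1.388 kg.
Total cost: 0.4·3.604 + 2.37·1.388 = 4.7312.

£4.73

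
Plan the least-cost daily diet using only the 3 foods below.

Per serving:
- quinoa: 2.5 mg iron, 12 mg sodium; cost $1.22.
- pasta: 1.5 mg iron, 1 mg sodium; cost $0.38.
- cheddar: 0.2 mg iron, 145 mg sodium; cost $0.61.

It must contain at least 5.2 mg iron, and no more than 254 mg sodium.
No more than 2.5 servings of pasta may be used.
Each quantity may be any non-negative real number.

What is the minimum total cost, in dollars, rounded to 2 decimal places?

Let x1 = servings of quinoa, x2 = servings of pasta, x3 = servings of cheddar.
min 1.22x1 + 0.38x2 + 0.61x3 subject to:
  2.5x1 + 1.5x2 + 0.2x3 ≥ 5.2   (iron)
  12x1 + 1x2 + 145x3 ≤ 254   (sodium)
  x2 ≤ 2.5
  x1, x2, x3 ≥ 0.
At the optimum only quinoa, pasta are positive (cheddar = 0). The iron and the pasta cap requirements are met with equality.
Solving gives x1 = 0.58, x2 = 2.5.
Objective = 1.22·0.58 + 0.38·2.5 = 1.6576.

$1.66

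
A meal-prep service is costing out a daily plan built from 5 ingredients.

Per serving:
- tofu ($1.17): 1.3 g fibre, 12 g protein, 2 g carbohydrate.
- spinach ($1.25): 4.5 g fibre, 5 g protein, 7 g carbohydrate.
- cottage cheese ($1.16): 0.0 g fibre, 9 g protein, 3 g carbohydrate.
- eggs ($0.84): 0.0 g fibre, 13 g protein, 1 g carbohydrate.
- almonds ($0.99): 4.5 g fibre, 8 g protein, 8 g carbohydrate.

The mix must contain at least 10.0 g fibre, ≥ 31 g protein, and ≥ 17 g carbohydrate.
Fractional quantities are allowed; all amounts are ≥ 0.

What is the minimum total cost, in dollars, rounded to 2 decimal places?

Let x1 = servings of tofu, x2 = servings of spinach, x3 = servings of cottage cheese, x4 = servings of eggs, x5 = servings of almonds.
Minimise 1.17x1 + 1.25x2 + 1.16x3 + 0.84x4 + 0.99x5 s.t.:
  1.3x1 + 4.5x2 + 4.5x5 ≥ 10   (fibre)
  12x1 + 5x2 + 9x3 + 13x4 + 8x5 ≥ 31   (protein)
  2x1 + 7x2 + 3x3 + 1x4 + 8x5 ≥ 17   (carbohydrate)
  x1, x2, x3, x4, x5 ≥ 0.
The cheapest feasible vertex uses only eggs, almonds; tofu, spinach, cottage cheese are not used. Binding constraints: fibre and protein.
Optimal quantities: eggs = 1.017 servings, almonds = 2.222 servings.
Cost = 0.84·1.017 + 0.99·2.222 = 3.0541.

$3.05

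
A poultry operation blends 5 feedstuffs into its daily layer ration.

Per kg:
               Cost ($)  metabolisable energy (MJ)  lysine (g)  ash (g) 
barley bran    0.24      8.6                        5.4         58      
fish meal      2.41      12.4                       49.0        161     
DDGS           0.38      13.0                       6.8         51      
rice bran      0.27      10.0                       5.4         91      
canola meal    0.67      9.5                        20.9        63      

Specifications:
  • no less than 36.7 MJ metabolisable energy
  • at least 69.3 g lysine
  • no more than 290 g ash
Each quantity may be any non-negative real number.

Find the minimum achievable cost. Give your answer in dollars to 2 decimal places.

Let x1 = kg of barley bran, x2 = kg of fish meal, x3 = kg of DDGS, x4 = kg of rice bran, x5 = kg of canola meal.
Minimize 0.24x1 + 2.41x2 + 0.38x3 + 0.27x4 + 0.67x5 s.t.:
  8.6x1 + 12.4x2 + 13x3 + 10x4 + 9.5x5 ≥ 36.7   (metabolisable energy)
  5.4x1 + 49x2 + 6.8x3 + 5.4x4 + 20.9x5 ≥ 69.3   (lysine)
  58x1 + 161x2 + 51x3 + 91x4 + 63x5 ≤ 290   (ash)
  x1, x2, x3, x4, x5 ≥ 0.
The minimum-cost mix takes nothing from fish meal, DDGS, rice bran — only barley bran, canola meal. Binding constraints: metabolisable energy and lysine.
Solving gives x1 = 0.8462, x5 = 3.097.
Hence cost = 0.24·0.8462 + 0.67·3.097 = $2.2781.

$2.28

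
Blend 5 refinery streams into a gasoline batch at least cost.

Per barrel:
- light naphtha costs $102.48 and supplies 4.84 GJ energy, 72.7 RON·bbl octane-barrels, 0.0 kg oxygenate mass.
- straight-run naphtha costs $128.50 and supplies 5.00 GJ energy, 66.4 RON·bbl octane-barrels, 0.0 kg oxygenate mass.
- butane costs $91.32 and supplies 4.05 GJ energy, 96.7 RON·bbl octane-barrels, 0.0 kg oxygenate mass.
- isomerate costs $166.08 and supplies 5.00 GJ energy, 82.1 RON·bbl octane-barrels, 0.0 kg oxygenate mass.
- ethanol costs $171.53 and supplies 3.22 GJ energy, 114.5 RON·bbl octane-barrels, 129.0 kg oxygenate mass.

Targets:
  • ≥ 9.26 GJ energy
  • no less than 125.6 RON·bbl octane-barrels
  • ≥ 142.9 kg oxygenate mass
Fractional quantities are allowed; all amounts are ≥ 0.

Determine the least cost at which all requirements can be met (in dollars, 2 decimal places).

$310.55

Treat it as an LP. Let x1 = barrels of light naphtha, x2 = barrels of straight-run naphtha, x3 = barrels of butane, x4 = barrels of isomerate, x5 = barrels of ethanol.
Minimise 102.48x1 + 128.5x2 + 91.32x3 + 166.08x4 + 171.53x5 s.t.:
  4.84x1 + 5x2 + 4.05x3 + 5x4 + 3.22x5 ≥ 9.26   (energy)
  72.7x1 + 66.4x2 + 96.7x3 + 82.1x4 + 114.5x5 ≥ 125.6   (octane-barrels)
  129x5 ≥ 142.9   (oxygenate mass)
  x1, x2, x3, x4, x5 ≥ 0.
The minimum-cost mix takes nothing from straight-run naphtha, butane, isomerate — only light naphtha, ethanol. There the energy and oxygenate mass constraints are tight.
Optimal quantities: light naphtha = 1.17625 barrels, ethanol = 1.10775 barrels.
Total cost: 102.48·1.17625 + 171.53·1.10775 = 310.5545.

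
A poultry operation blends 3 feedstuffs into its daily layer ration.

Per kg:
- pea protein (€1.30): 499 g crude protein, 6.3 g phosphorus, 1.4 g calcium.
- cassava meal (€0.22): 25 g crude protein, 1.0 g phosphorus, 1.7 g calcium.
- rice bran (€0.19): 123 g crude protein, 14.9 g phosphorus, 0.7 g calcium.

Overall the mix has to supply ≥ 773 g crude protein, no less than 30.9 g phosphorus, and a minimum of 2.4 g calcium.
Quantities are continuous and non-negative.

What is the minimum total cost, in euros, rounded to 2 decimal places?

€1.19

This is a linear program. Let x1 = kg of pea protein, x2 = kg of cassava meal, x3 = kg of rice bran.
min 1.3x1 + 0.22x2 + 0.19x3 subject to:
  499x1 + 25x2 + 123x3 ≥ 773   (crude protein)
  6.3x1 + 1x2 + 14.9x3 ≥ 30.9   (phosphorus)
  1.4x1 + 1.7x2 + 0.7x3 ≥ 2.4   (calcium)
  x1, x2, x3 ≥ 0.
At the optimum only rice bran is positive (pea protein, cassava meal = 0). The crude protein requirement is met with equality.
Solving gives x3 = 6.285.
Hence cost = 0.19·6.285 = €1.1942.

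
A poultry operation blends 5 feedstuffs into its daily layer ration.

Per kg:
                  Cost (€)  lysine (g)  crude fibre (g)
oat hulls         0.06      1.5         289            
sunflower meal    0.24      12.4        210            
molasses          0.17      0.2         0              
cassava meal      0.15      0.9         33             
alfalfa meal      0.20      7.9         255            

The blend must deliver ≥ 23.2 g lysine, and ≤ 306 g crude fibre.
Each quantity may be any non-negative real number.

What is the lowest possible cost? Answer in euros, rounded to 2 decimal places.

Let x1 = kg of oat hulls, x2 = kg of sunflower meal, x3 = kg of molasses, x4 = kg of cassava meal, x5 = kg of alfalfa meal.
min 0.06x1 + 0.24x2 + 0.17x3 + 0.15x4 + 0.2x5 subject to:
  1.5x1 + 12.4x2 + 0.2x3 + 0.9x4 + 7.9x5 ≥ 23.2   (lysine)
  289x1 + 210x2 + 33x4 + 255x5 ≤ 306   (crude fibre)
  x1, x2, x3, x4, x5 ≥ 0.
The cheapest feasible vertex uses only sunflower meal, molasses; oat hulls, cassava meal, alfalfa meal are not used. The lysine and crude fibre requirements are met with equality.
That vertex is x2 = 1.457, x3 = 25.66.
Hence cost = 0.24·1.457 + 0.17·25.66 = €4.7119.

€4.71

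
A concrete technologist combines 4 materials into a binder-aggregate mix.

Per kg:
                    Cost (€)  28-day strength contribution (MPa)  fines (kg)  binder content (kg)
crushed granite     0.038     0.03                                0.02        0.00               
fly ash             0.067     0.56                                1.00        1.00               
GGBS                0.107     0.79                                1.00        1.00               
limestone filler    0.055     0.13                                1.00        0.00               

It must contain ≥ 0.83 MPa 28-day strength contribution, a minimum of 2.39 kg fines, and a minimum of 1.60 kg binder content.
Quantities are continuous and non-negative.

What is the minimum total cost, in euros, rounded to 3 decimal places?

€0.151

Set it up as a linear program. Let x1 = kg of crushed granite, x2 = kg of fly ash, x3 = kg of GGBS, x4 = kg of limestone filler.
Minimise 0.038x1 + 0.067x2 + 0.107x3 + 0.055x4 subject to:
  0.03x1 + 0.56x2 + 0.79x3 + 0.13x4 ≥ 0.83   (28-day strength contribution)
  0.02x1 + 1x2 + 1x3 + 1x4 ≥ 2.39   (fines)
  1x2 + 1x3 ≥ 1.6   (binder content)
  x1, x2, x3, x4 ≥ 0.
At the optimum only fly ash, limestone filler are positive (crushed granite, GGBS = 0). There the fines and binder content constraints are tight.
Optimal quantities: fly ash = 1.6 kg, limestone filler = 0.79 kg.
Total cost: 0.067·1.6 + 0.055·0.79 = 0.15065.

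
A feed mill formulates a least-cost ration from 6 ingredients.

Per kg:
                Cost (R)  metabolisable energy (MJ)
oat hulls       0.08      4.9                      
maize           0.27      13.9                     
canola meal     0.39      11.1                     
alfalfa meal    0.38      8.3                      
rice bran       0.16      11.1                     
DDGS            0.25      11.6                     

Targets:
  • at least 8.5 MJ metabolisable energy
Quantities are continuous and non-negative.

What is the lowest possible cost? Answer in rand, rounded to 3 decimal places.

Set it up as a linear program. Let x1 = kg of oat hulls, x2 = kg of maize, x3 = kg of canola meal, x4 = kg of alfalfa meal, x5 = kg of rice bran, x6 = kg of DDGS.
min 0.08x1 + 0.27x2 + 0.39x3 + 0.38x4 + 0.16x5 + 0.25x6 s.t.:
  4.9x1 + 13.9x2 + 11.1x3 + 8.3x4 + 11.1x5 + 11.6x6 ≥ 8.5   (metabolisable energy)
  x1, x2, x3, x4, x5, x6 ≥ 0.
The cheapest feasible vertex uses only rice bran; oat hulls, maize, canola meal, alfalfa meal, DDGS are not used. There the metabolisable energy constraint is tight.
Optimal quantities: rice bran = 0.7658 kg.
Cost = 0.16·0.7658 = 0.12253.

R0.123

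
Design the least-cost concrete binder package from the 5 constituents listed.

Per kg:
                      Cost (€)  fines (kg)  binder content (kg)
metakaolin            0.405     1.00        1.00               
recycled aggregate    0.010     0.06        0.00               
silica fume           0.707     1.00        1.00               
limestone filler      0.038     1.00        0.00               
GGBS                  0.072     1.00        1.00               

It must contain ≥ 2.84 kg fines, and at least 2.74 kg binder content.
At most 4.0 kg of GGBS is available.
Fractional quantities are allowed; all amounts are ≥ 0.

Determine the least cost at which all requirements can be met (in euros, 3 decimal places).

€0.201

Set it up as a linear program. Let x1 = kg of metakaolin, x2 = kg of recycled aggregate, x3 = kg of silica fume, x4 = kg of limestone filler, x5 = kg of GGBS.
Minimise 0.405x1 + 0.01x2 + 0.707x3 + 0.038x4 + 0.072x5 s.t.:
  1x1 + 0.06x2 + 1x3 + 1x4 + 1x5 ≥ 2.84   (fines)
  1x1 + 1x3 + 1x5 ≥ 2.74   (binder content)
  x5 ≤ 4
  x1, x2, x3, x4, x5 ≥ 0.
The optimal basis is {limestone filler, GGBS}; metakaolin, recycled aggregate, silica fume drop out. There the fines and binder content constraints are tight.
That vertex is x4 = 0.1, x5 = 2.74.
Objective = 0.038·0.1 + 0.072·2.74 = 0.20108.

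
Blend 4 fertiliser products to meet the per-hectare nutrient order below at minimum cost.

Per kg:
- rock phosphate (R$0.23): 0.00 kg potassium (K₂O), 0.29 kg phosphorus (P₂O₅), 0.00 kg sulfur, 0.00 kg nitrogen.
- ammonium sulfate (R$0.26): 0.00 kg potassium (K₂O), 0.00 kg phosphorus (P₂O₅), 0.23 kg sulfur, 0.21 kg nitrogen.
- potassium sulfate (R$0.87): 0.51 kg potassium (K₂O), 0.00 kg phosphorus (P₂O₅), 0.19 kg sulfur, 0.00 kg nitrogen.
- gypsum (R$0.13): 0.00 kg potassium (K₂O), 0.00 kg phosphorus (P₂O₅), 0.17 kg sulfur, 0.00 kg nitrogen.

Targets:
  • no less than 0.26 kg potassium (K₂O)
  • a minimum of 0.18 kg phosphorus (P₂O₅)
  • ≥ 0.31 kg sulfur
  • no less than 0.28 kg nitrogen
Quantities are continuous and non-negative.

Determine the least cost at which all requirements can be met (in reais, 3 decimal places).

R$0.933

Let x1 = kg of rock phosphate, x2 = kg of ammonium sulfate, x3 = kg of potassium sulfate, x4 = kg of gypsum.
Minimise 0.23x1 + 0.26x2 + 0.87x3 + 0.13x4 s.t.:
  0.51x3 ≥ 0.26   (potassium (K₂O))
  0.29x1 ≥ 0.18   (phosphorus (P₂O₅))
  0.23x2 + 0.19x3 + 0.17x4 ≥ 0.31   (sulfur)
  0.21x2 ≥ 0.28   (nitrogen)
  x1, x2, x3, x4 ≥ 0.
The minimum-cost mix takes nothing from gypsum — only rock phosphate, ammonium sulfate, potassium sulfate. The potassium (K₂O), phosphorus (P₂O₅), nitrogen requirements are met with equality.
Solving gives x1 = 0.6207, x2 = 1.333, x3 = 0.5098.
Hence cost = 0.23·0.6207 + 0.26·1.333 + 0.87·0.5098 = R$0.93287.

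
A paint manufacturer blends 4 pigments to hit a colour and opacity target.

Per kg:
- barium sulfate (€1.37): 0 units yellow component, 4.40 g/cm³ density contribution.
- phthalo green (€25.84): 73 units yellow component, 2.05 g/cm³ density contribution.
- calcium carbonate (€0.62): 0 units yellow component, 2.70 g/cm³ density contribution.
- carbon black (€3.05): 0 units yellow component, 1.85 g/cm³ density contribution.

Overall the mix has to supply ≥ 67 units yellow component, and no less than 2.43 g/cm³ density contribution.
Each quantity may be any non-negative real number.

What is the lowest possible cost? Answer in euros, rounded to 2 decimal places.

Let x1 = kg of barium sulfate, x2 = kg of phthalo green, x3 = kg of calcium carbonate, x4 = kg of carbon black.
Minimise 1.37x1 + 25.84x2 + 0.62x3 + 3.05x4 s.t.:
  73x2 ≥ 67   (yellow component)
  4.4x1 + 2.05x2 + 2.7x3 + 1.85x4 ≥ 2.43   (density contribution)
  x1, x2, x3, x4 ≥ 0.
The cheapest feasible vertex uses only phthalo green, calcium carbonate; barium sulfate, carbon black are not used. The yellow component and density contribution requirements are met with equality.
So phthalo green = 0.9178 kg, calcium carbonate = 0.2031 kg.
Objective = 25.84·0.9178 + 0.62·0.2031 = 23.8419.

€23.84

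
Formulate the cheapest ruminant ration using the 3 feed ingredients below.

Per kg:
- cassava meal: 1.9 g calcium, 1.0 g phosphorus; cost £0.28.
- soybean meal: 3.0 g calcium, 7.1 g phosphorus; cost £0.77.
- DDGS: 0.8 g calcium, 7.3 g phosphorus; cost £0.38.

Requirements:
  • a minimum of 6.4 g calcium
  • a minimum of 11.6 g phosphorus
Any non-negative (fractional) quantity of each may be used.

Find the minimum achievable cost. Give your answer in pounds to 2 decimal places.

This is a linear program. Let x1 = kg of cassava meal, x2 = kg of soybean meal, x3 = kg of DDGS.
min 0.28x1 + 0.77x2 + 0.38x3 subject to:
  1.9x1 + 3x2 + 0.8x3 ≥ 6.4   (calcium)
  1x1 + 7.1x2 + 7.3x3 ≥ 11.6   (phosphorus)
  x1, x2, x3 ≥ 0.
The optimal basis is {cassava meal, DDGS}; soybean meal drops out. The calcium and phosphorus requirements are met with equality.
So cassava meal = 2.865 kg, DDGS = 1.197 kg.
Cost = 0.28·2.865 + 0.38·1.197 = 1.2571.

£1.26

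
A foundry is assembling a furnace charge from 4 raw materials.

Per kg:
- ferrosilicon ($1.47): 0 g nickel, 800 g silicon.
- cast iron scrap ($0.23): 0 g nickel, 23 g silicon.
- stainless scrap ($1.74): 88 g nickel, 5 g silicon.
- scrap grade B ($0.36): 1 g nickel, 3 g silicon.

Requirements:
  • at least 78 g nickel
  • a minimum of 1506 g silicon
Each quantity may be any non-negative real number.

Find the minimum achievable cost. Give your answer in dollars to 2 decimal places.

Set it up as a linear program. Let x1 = kg of ferrosilicon, x2 = kg of cast iron scrap, x3 = kg of stainless scrap, x4 = kg of scrap grade B.
min 1.47x1 + 0.23x2 + 1.74x3 + 0.36x4 s.t.:
  88x3 + 1x4 ≥ 78   (nickel)
  800x1 + 23x2 + 5x3 + 3x4 ≥ 1506   (silicon)
  x1, x2, x3, x4 ≥ 0.
At the optimum only ferrosilicon, stainless scrap are positive (cast iron scrap, scrap grade B = 0). Binding constraints: nickel and silicon.
That vertex is x1 = 1.877, x3 = 0.8864.
Total cost: 1.47·1.877 + 1.74·0.8864 = 4.3015.

$4.30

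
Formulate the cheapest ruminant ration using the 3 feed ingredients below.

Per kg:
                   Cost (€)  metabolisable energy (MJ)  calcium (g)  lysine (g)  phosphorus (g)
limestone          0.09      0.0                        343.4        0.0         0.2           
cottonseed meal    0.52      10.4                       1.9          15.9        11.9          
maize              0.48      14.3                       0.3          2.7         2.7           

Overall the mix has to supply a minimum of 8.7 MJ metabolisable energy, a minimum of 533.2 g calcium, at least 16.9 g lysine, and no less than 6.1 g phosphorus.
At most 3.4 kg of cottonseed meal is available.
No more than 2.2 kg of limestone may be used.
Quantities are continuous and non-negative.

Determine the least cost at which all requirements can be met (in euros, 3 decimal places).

Treat it as an LP. Let x1 = kg of limestone, x2 = kg of cottonseed meal, x3 = kg of maize.
Minimize 0.09x1 + 0.52x2 + 0.48x3 subject to:
  10.4x2 + 14.3x3 ≥ 8.7   (metabolisable energy)
  343.4x1 + 1.9x2 + 0.3x3 ≥ 533.2   (calcium)
  15.9x2 + 2.7x3 ≥ 16.9   (lysine)
  0.2x1 + 11.9x2 + 2.7x3 ≥ 6.1   (phosphorus)
  x2 ≤ 3.4
  x1 ≤ 2.2
  x1, x2, x3 ≥ 0.
At the optimum only limestone, cottonseed meal are positive (maize = 0). The calcium and lysine requirements are met with equality.
That vertex is x1 = 1.547, x2 = 1.063.
Hence cost = 0.09·1.547 + 0.52·1.063 = €0.69199.

€0.692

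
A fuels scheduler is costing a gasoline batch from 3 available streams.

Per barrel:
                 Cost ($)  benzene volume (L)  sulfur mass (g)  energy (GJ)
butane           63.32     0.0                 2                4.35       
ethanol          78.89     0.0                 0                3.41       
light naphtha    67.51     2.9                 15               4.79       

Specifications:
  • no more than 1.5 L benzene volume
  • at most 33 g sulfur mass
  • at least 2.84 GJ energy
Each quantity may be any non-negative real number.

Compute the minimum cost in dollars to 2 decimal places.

$40.19

This is a linear program. Let x1 = barrels of butane, x2 = barrels of ethanol, x3 = barrels of light naphtha.
min 63.32x1 + 78.89x2 + 67.51x3 s.t.:
  2.9x3 ≤ 1.5   (benzene volume)
  2x1 + 15x3 ≤ 33   (sulfur mass)
  4.35x1 + 3.41x2 + 4.79x3 ≥ 2.84   (energy)
  x1, x2, x3 ≥ 0.
At the optimum only butane, light naphtha are positive (ethanol = 0). The benzene volume and energy requirements are met with equality.
Solving gives x1 = 0.08331, x3 = 0.5172.
Cost = 63.32·0.08331 + 67.51·0.5172 = 40.1914.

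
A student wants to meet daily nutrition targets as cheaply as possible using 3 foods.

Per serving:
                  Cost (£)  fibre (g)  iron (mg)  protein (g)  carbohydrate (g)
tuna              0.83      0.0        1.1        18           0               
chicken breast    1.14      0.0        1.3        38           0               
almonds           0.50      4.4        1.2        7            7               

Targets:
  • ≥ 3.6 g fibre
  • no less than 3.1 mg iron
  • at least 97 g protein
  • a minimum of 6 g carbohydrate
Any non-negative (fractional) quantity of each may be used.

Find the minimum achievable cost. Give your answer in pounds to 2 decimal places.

£3.16

Let x1 = servings of tuna, x2 = servings of chicken breast, x3 = servings of almonds.
min 0.83x1 + 1.14x2 + 0.5x3 subject to:
  4.4x3 ≥ 3.6   (fibre)
  1.1x1 + 1.3x2 + 1.2x3 ≥ 3.1   (iron)
  18x1 + 38x2 + 7x3 ≥ 97   (protein)
  7x3 ≥ 6   (carbohydrate)
  x1, x2, x3 ≥ 0.
The minimum-cost mix takes nothing from tuna — only chicken breast, almonds. There the protein and carbohydrate constraints are tight.
So chicken breast = 2.395 servings, almonds = 0.8571 servings.
Objective = 1.14·2.395 + 0.5·0.8571 = 3.1589.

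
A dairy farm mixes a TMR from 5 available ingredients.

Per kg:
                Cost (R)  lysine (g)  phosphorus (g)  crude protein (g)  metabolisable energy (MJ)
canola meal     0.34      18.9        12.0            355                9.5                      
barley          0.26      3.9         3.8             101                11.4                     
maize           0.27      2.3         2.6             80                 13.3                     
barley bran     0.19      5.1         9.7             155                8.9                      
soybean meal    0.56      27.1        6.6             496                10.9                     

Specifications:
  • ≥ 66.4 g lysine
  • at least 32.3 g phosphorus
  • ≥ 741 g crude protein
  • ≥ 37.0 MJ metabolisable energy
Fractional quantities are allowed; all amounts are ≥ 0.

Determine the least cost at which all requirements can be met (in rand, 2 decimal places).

R1.25

Let x1 = kg of canola meal, x2 = kg of barley, x3 = kg of maize, x4 = kg of barley bran, x5 = kg of soybean meal.
min 0.34x1 + 0.26x2 + 0.27x3 + 0.19x4 + 0.56x5 subject to:
  18.9x1 + 3.9x2 + 2.3x3 + 5.1x4 + 27.1x5 ≥ 66.4   (lysine)
  12x1 + 3.8x2 + 2.6x3 + 9.7x4 + 6.6x5 ≥ 32.3   (phosphorus)
  355x1 + 101x2 + 80x3 + 155x4 + 496x5 ≥ 741   (crude protein)
  9.5x1 + 11.4x2 + 13.3x3 + 8.9x4 + 10.9x5 ≥ 37   (metabolisable energy)
  x1, x2, x3, x4, x5 ≥ 0.
The minimum-cost mix takes nothing from barley, maize, soybean meal — only canola meal, barley bran. Binding constraints: lysine and metabolisable energy.
Optimal quantities: canola meal = 3.359 kg, barley bran = 0.572 kg.
Total cost: 0.34·3.359 + 0.19·0.572 = 1.2507.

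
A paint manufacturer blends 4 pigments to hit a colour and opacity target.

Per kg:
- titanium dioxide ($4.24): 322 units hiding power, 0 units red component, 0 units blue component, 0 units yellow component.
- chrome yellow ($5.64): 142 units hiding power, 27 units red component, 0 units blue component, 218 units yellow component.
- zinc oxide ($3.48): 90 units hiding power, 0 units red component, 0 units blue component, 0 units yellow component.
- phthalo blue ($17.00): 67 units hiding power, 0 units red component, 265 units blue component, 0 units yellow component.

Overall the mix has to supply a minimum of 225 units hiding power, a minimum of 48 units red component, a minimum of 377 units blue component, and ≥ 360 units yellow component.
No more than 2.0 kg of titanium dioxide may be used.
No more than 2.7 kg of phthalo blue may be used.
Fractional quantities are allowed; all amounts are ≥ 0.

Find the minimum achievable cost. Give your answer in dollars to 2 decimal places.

Let x1 = kg of titanium dioxide, x2 = kg of chrome yellow, x3 = kg of zinc oxide, x4 = kg of phthalo blue.
Minimise 4.24x1 + 5.64x2 + 3.48x3 + 17x4 with:
  322x1 + 142x2 + 90x3 + 67x4 ≥ 225   (hiding power)
  27x2 ≥ 48   (red component)
  265x4 ≥ 377   (blue component)
  218x2 ≥ 360   (yellow component)
  x1 ≤ 2
  x4 ≤ 2.7
  x1, x2, x3, x4 ≥ 0.
The minimum-cost mix takes nothing from titanium dioxide, zinc oxide — only chrome yellow, phthalo blue. There the red component and blue component constraints are tight.
Optimal quantities: chrome yellow = 1.7778 kg, phthalo blue = 1.4226 kg.
Hence cost = 5.64·1.7778 + 17·1.4226 = $34.2110.

$34.21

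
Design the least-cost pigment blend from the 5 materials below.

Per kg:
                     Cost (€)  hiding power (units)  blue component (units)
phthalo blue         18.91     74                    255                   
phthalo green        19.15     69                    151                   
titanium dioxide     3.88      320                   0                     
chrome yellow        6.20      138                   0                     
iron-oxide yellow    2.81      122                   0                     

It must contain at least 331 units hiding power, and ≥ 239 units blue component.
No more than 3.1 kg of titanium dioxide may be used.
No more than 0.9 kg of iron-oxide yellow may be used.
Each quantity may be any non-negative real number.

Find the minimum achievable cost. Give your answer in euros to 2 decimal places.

€20.90

Let x1 = kg of phthalo blue, x2 = kg of phthalo green, x3 = kg of titanium dioxide, x4 = kg of chrome yellow, x5 = kg of iron-oxide yellow.
min 18.91x1 + 19.15x2 + 3.88x3 + 6.2x4 + 2.81x5 with:
  74x1 + 69x2 + 320x3 + 138x4 + 122x5 ≥ 331   (hiding power)
  255x1 + 151x2 ≥ 239   (blue component)
  x3 ≤ 3.1
  x5 ≤ 0.9
  x1, x2, x3, x4, x5 ≥ 0.
The cheapest feasible vertex uses only phthalo blue, titanium dioxide; phthalo green, chrome yellow, iron-oxide yellow are not used. Binding constraints: hiding power and blue component.
That vertex is x1 = 0.9373, x3 = 0.8176.
Cost = 18.91·0.9373 + 3.88·0.8176 = 20.8966.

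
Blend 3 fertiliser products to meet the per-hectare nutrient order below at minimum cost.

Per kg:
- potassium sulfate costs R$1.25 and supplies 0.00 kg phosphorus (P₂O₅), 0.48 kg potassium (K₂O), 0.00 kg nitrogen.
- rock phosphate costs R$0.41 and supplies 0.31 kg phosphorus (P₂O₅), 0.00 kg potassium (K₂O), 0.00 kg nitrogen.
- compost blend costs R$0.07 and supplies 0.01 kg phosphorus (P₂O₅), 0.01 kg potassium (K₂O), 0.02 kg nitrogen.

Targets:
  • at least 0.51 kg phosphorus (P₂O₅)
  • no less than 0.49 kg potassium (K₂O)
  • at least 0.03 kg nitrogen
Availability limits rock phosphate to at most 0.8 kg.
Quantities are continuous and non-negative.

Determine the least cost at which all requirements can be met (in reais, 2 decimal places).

R$2.76

Let x1 = kg of potassium sulfate, x2 = kg of rock phosphate, x3 = kg of compost blend.
Minimise 1.25x1 + 0.41x2 + 0.07x3 with:
  0.31x2 + 0.01x3 ≥ 0.51   (phosphorus (P₂O₅))
  0.48x1 + 0.01x3 ≥ 0.49   (potassium (K₂O))
  0.02x3 ≥ 0.03   (nitrogen)
  x2 ≤ 0.8
  x1, x2, x3 ≥ 0.
The optimal mix uses every input. Binding constraints: phosphorus (P₂O₅), potassium (K₂O), the rock phosphate cap.
Solving gives x1 = 0.475, x2 = 0.8, x3 = 26.2.
Total cost: 1.25·0.475 + 0.41·0.8 + 0.07·26.2 = 2.7558.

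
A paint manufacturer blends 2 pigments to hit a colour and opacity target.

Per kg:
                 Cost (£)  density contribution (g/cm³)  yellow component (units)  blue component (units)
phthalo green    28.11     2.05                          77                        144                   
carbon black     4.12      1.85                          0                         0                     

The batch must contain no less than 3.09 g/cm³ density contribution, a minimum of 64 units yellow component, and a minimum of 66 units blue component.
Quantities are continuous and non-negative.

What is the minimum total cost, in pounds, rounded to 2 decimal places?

Let x1 = kg of phthalo green, x2 = kg of carbon black.
min 28.11x1 + 4.12x2 s.t.:
  2.05x1 + 1.85x2 ≥ 3.09   (density contribution)
  77x1 ≥ 64   (yellow component)
  144x1 ≥ 66   (blue component)
  x1, x2 ≥ 0.
Both inputs are positive at the optimum. The density contribution and yellow component requirements are met with equality.
Solving gives x1 = 0.8312, x2 = 0.7492.
Total cost: 28.11·0.8312 + 4.12·0.7492 = 26.4517.

£26.45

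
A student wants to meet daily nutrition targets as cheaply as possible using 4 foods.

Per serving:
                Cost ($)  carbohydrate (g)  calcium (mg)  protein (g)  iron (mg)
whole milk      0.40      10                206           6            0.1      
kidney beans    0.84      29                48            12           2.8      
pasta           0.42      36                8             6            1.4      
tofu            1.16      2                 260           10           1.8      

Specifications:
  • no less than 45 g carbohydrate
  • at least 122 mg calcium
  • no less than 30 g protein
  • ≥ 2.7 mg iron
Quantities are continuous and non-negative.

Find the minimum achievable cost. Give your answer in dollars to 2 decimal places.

Set it up as a linear program. Let x1 = servings of whole milk, x2 = servings of kidney beans, x3 = servings of pasta, x4 = servings of tofu.
Minimise 0.4x1 + 0.84x2 + 0.42x3 + 1.16x4 subject to:
  10x1 + 29x2 + 36x3 + 2x4 ≥ 45   (carbohydrate)
  206x1 + 48x2 + 8x3 + 260x4 ≥ 122   (calcium)
  6x1 + 12x2 + 6x3 + 10x4 ≥ 30   (protein)
  0.1x1 + 2.8x2 + 1.4x3 + 1.8x4 ≥ 2.7   (iron)
  x1, x2, x3, x4 ≥ 0.
The optimal basis is {whole milk, kidney beans}; pasta, tofu drop out. Binding constraints: protein and iron.
That vertex is x1 = 3.308, x2 = 0.8462.
Objective = 0.4·3.308 + 0.84·0.8462 = 2.0340.

$2.03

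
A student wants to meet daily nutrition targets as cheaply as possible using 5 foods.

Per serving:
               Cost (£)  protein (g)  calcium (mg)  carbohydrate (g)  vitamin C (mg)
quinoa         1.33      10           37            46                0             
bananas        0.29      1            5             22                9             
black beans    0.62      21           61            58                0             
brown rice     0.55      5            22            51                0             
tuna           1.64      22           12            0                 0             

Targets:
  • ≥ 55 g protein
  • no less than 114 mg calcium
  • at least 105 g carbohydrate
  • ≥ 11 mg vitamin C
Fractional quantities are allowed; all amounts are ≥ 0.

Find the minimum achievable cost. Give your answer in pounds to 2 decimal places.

£1.94

This is a linear program. Let x1 = servings of quinoa, x2 = servings of bananas, x3 = servings of black beans, x4 = servings of brown rice, x5 = servings of tuna.
Minimize 1.33x1 + 0.29x2 + 0.62x3 + 0.55x4 + 1.64x5 subject to:
  10x1 + 1x2 + 21x3 + 5x4 + 22x5 ≥ 55   (protein)
  37x1 + 5x2 + 61x3 + 22x4 + 12x5 ≥ 114   (calcium)
  46x1 + 22x2 + 58x3 + 51x4 ≥ 105   (carbohydrate)
  9x2 ≥ 11   (vitamin C)
  x1, x2, x3, x4, x5 ≥ 0.
The optimal basis is {bananas, black beans}; quinoa, brown rice, tuna drop out. Binding constraints: protein and vitamin C.
That vertex is x2 = 1.222, x3 = 2.561.
Total cost: 0.29·1.222 + 0.62·2.561 = 1.9422.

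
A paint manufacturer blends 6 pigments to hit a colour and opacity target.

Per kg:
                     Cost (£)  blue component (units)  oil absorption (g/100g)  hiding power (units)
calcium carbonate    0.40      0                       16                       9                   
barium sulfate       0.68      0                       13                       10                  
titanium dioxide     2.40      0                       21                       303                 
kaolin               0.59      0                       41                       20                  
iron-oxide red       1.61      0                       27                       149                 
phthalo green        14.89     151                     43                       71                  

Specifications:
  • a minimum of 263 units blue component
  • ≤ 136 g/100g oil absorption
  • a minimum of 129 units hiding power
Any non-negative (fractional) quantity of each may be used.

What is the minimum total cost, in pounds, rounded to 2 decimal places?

£25.98

Set it up as a linear program. Let x1 = kg of calcium carbonate, x2 = kg of barium sulfate, x3 = kg of titanium dioxide, x4 = kg of kaolin, x5 = kg of iron-oxide red, x6 = kg of phthalo green.
min 0.4x1 + 0.68x2 + 2.4x3 + 0.59x4 + 1.61x5 + 14.89x6 subject to:
  151x6 ≥ 263   (blue component)
  16x1 + 13x2 + 21x3 + 41x4 + 27x5 + 43x6 ≤ 136   (oil absorption)
  9x1 + 10x2 + 303x3 + 20x4 + 149x5 + 71x6 ≥ 129   (hiding power)
  x1, x2, x3, x4, x5, x6 ≥ 0.
At the optimum only titanium dioxide, phthalo green are positive (calcium carbonate, barium sulfate, kaolin, iron-oxide red = 0). Binding constraints: blue component and hiding power.
Optimal quantities: titanium dioxide = 0.01762 kg, phthalo green = 1.742 kg.
Cost = 2.4·0.01762 + 14.89·1.742 = 25.9807.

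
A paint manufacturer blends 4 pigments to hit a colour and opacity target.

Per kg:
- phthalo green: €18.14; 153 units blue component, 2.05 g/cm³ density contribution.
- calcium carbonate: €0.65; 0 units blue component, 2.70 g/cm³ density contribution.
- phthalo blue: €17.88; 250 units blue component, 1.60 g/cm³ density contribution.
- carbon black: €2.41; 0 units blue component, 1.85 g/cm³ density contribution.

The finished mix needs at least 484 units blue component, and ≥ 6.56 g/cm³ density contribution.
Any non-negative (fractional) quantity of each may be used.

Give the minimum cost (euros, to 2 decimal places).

Treat it as an LP. Let x1 = kg of phthalo green, x2 = kg of calcium carbonate, x3 = kg of phthalo blue, x4 = kg of carbon black.
min 18.14x1 + 0.65x2 + 17.88x3 + 2.41x4 s.t.:
  153x1 + 250x3 ≥ 484   (blue component)
  2.05x1 + 2.7x2 + 1.6x3 + 1.85x4 ≥ 6.56   (density contribution)
  x1, x2, x3, x4 ≥ 0.
The minimum-cost mix takes nothing from phthalo green, carbon black — only calcium carbonate, phthalo blue. There the blue component and density contribution constraints are tight.
So calcium carbonate = 1.282 kg, phthalo blue = 1.936 kg.
Objective = 0.65·1.282 + 17.88·1.936 = 35.4490.

€35.45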